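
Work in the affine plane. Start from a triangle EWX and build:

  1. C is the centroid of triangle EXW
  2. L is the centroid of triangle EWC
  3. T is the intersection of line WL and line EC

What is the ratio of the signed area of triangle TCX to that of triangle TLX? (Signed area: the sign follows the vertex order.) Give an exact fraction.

[TCX]:[TLX] = 3/4

Work in coordinates with E = (0, 0), W = (1, 0), X = (0, 1).
1. C is the centroid of triangle EXW ⇒ C = (1/3, 1/3)
2. L is the centroid of triangle EWC ⇒ L = (4/9, 1/9)
3. T is the intersection of line WL and line EC ⇒ T = (1/6, 1/6)
2·[TCX] = 1/6, 2·[TLX] = 2/9
[TCX]:[TLX] = 1/6:2/9 = 3/4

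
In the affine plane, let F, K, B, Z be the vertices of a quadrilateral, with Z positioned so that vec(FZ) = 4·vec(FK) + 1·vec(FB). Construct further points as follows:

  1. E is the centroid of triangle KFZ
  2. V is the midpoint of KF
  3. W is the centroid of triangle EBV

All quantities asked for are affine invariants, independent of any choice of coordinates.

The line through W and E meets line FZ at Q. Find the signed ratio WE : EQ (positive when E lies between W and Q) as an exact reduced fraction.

Assign F = (0, 0), K = (1, 0), B = (0, 1), Z = (4, 1) — the answer is frame-independent, so this choice is without loss of generality.
1. E is the centroid of triangle KFZ ⇒ E = (5/3, 1/3)
2. V is the midpoint of KF ⇒ V = (1/2, 0)
3. W is the centroid of triangle EBV ⇒ W = (13/18, 4/9)
line WE meets FZ at Q = (36/25, 9/25)
E = W + t·(Q−W) with t = 25/19, so WE:EQ = 25/19:-6/19

WE:EQ = -25/6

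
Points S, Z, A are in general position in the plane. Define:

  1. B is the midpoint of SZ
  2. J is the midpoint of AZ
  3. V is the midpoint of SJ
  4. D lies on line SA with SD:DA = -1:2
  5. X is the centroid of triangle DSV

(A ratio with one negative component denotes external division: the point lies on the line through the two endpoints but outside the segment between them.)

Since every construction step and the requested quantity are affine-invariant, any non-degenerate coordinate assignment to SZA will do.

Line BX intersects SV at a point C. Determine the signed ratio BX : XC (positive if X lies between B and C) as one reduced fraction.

BX:XC = 1/2

Work in coordinates with S = (0, 0), Z = (1, 0), A = (0, 1).
1. B is the midpoint of SZ ⇒ B = (1/2, 0)
2. J is the midpoint of AZ ⇒ J = (1/2, 1/2)
3. V is the midpoint of SJ ⇒ V = (1/4, 1/4)
4. D lies on line SA with SD:DA = -1:2 ⇒ D = (0, -1)
5. X is the centroid of triangle DSV ⇒ X = (1/12, -1/4)
line BX meets SV at C = (-3/4, -3/4)
X = B + t·(C−B) with t = 1/3, so BX:XC = 1/3:2/3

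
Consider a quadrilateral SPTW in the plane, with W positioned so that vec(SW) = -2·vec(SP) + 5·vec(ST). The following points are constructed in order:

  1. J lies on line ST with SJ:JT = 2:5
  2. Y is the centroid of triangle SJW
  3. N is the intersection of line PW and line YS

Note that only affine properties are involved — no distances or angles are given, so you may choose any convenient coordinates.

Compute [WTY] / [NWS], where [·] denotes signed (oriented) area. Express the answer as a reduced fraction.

Work in coordinates with S = (0, 0), P = (1, 0), T = (0, 1), W = (-2, 5).
1. J lies on line ST with SJ:JT = 2:5 ⇒ J = (0, 2/7)
2. Y is the centroid of triangle SJW ⇒ Y = (-2/3, 37/21)
3. N is the intersection of line PW and line YS ⇒ N = (-70/41, 185/41)
2·[WTY] = -8/7, 2·[NWS] = 20/41
[WTY]:[NWS] = -8/7:20/41 = -82/35

[WTY]:[NWS] = -82/35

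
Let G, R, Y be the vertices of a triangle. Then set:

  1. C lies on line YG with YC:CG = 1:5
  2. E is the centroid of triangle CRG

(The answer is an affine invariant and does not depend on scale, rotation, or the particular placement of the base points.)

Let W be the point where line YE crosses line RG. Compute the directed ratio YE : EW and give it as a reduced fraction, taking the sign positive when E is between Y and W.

Set G = (0, 0), R = (1, 0), Y = (0, 1); any affine frame gives the same invariant.
1. C lies on line YG with YC:CG = 1:5 ⇒ C = (0, 5/6)
2. E is the centroid of triangle CRG ⇒ E = (1/3, 5/18)
line YE meets RG at W = (6/13, 0)
E = Y + t·(W−Y) with t = 13/18, so YE:EW = 13/18:5/18

YE:EW = 13/5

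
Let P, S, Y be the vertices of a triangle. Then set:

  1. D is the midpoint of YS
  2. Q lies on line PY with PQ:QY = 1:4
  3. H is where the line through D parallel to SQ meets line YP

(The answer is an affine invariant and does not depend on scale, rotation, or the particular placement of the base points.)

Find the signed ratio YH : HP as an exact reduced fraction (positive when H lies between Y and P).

Work in coordinates with P = (0, 0), S = (1, 0), Y = (0, 1).
1. D is the midpoint of YS ⇒ D = (1/2, 1/2)
2. Q lies on line PY with PQ:QY = 1:4 ⇒ Q = (0, 1/5)
3. H is where the line through D parallel to SQ meets line YP ⇒ H = (0, 3/5)
H = Y + t·(P−Y) with t = 2/5, so YH:HP = t:(1−t) = 2/5:3/5

YH:HP = 2/3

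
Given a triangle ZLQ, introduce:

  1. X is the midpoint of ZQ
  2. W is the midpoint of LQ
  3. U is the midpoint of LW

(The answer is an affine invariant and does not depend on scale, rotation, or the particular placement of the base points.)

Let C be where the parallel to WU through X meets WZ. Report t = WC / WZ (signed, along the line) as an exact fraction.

Assign Z = (0, 0), L = (1, 0), Q = (0, 1) — the answer is frame-independent, so this choice is without loss of generality.
1. X is the midpoint of ZQ ⇒ X = (0, 1/2)
2. W is the midpoint of LQ ⇒ W = (1/2, 1/2)
3. U is the midpoint of LW ⇒ U = (3/4, 1/4)
through X parallel to WU: direction (1/4, -1/4); meets WZ at C = (1/4, 1/4)
C = W + t·(Z−W) with t = 1/2

t = 1/2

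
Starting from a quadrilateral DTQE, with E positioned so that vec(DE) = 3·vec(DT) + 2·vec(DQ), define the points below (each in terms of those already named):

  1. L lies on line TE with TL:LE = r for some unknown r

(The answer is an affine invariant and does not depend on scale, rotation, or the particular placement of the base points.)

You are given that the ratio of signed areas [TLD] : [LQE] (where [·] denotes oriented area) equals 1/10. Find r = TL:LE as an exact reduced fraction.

r = -1/5

Set D = (0, 0), T = (1, 0), Q = (0, 1), E = (3, 2); any affine frame gives the same invariant.
1. With TL:LE = r, write λ = r/(r+1) so L = T + λ·(E−T); L is affine-linear in λ
Every point depending on L is an affine combination of L and λ-independent points, so each such coordinate is linear in λ; the λ² term in each signed area is a multiple of (E−T)×(E−T) = 0, so 2·[TLD] and 2·[LQE] are each linear in λ. Evaluating at λ=0 and λ=1:
  2·[TLD] = 2·λ,   2·[LQE] = 4·λ − 4
So [TLD]:[LQE] = (2·λ) / (4·λ − 4). Setting this equal to 1/10:
  2·λ = 1/10·(4·λ − 4)  ⇒  λ = -1/4
Then r = λ/(1−λ) = (-1/4)/(5/4) = -1/5. Check: with r = -1/5, L = (1/2, -1/2) and [TLD]:[LQE] = 1/10 as required.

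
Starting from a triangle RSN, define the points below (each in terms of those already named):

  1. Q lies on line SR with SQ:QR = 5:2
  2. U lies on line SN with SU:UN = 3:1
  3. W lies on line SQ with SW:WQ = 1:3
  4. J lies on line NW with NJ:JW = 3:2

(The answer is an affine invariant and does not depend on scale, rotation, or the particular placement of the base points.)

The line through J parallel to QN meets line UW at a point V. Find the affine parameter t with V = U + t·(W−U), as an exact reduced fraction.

t = 2/5

Work in coordinates with R = (0, 0), S = (1, 0), N = (0, 1).
1. Q lies on line SR with SQ:QR = 5:2 ⇒ Q = (2/7, 0)
2. U lies on line SN with SU:UN = 3:1 ⇒ U = (1/4, 3/4)
3. W lies on line SQ with SW:WQ = 1:3 ⇒ W = (23/28, 0)
4. J lies on line NW with NJ:JW = 3:2 ⇒ J = (69/140, 2/5)
through J parallel to QN: direction (-2/7, 1); meets UW at V = (67/140, 9/20)
V = U + t·(W−U) with t = 2/5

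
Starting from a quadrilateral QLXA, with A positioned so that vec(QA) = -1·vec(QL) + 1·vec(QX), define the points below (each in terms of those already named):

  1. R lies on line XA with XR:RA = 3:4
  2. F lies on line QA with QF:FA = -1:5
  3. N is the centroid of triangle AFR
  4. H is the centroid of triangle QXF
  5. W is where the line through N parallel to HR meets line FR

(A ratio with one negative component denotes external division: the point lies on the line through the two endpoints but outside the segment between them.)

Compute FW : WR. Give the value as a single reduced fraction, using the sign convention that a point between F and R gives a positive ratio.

Work in coordinates with Q = (0, 0), L = (1, 0), X = (0, 1), A = (-1, 1).
1. R lies on line XA with XR:RA = 3:4 ⇒ R = (-3/7, 1)
2. F lies on line QA with QF:FA = -1:5 ⇒ F = (1/4, -1/4)
3. N is the centroid of triangle AFR ⇒ N = (-11/28, 7/12)
4. H is the centroid of triangle QXF ⇒ H = (1/12, 1/4)
5. W is where the line through N parallel to HR meets line FR ⇒ W = (71/132, -103/132)
W = F + t·(R−F) with t = -14/33, so FW:WR = t:(1−t) = -14/33:47/33

FW:WR = -14/47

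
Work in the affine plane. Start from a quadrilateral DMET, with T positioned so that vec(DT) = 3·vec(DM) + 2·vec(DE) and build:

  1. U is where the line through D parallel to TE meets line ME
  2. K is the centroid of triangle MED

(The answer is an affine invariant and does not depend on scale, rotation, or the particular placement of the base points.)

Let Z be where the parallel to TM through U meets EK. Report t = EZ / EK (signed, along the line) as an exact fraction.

t = 3/2

Work in coordinates with D = (0, 0), M = (1, 0), E = (0, 1), T = (3, 2).
1. U is where the line through D parallel to TE meets line ME ⇒ U = (3/4, 1/4)
2. K is the centroid of triangle MED ⇒ K = (1/3, 1/3)
through U parallel to TM: direction (-2, -2); meets EK at Z = (1/2, 0)
Z = E + t·(K−E) with t = 3/2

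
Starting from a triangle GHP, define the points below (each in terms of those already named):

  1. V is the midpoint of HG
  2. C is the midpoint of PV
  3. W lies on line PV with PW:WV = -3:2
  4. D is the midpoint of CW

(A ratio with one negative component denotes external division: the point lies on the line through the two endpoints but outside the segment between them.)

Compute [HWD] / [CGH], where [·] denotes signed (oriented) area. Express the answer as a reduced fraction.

[HWD]:[CGH] = -5/4

Choose coordinates G = (0, 0), H = (1, 0), P = (0, 1).
1. V is the midpoint of HG ⇒ V = (1/2, 0)
2. C is the midpoint of PV ⇒ C = (1/4, 1/2)
3. W lies on line PV with PW:WV = -3:2 ⇒ W = (3/2, -2)
4. D is the midpoint of CW ⇒ D = (7/8, -3/4)
2·[HWD] = -5/8, 2·[CGH] = 1/2
[HWD]:[CGH] = -5/8:1/2 = -5/4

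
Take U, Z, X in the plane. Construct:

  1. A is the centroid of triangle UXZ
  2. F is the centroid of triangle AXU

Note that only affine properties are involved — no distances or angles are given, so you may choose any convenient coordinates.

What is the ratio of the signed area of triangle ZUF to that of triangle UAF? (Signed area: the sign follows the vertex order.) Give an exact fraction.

[ZUF]:[UAF] = -4

Set U = (0, 0), Z = (1, 0), X = (0, 1); any affine frame gives the same invariant.
1. A is the centroid of triangle UXZ ⇒ A = (1/3, 1/3)
2. F is the centroid of triangle AXU ⇒ F = (1/9, 4/9)
2·[ZUF] = -4/9, 2·[UAF] = 1/9
[ZUF]:[UAF] = -4/9:1/9 = -4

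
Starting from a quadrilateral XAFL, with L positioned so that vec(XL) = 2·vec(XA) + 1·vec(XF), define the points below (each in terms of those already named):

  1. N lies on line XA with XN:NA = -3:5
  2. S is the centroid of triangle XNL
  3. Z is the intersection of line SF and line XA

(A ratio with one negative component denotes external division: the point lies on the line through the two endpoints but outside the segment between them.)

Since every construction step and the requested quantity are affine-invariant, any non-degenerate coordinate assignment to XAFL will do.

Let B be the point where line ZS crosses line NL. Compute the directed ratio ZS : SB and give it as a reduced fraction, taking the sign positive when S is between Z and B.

ZS:SB = 5/2

Choose coordinates X = (0, 0), A = (1, 0), F = (0, 1), L = (2, 1).
1. N lies on line XA with XN:NA = -3:5 ⇒ N = (-3/2, 0)
2. S is the centroid of triangle XNL ⇒ S = (1/6, 1/3)
3. Z is the intersection of line SF and line XA ⇒ Z = (1/4, 0)
line ZS meets NL at B = (2/15, 7/15)
S = Z + t·(B−Z) with t = 5/7, so ZS:SB = 5/7:2/7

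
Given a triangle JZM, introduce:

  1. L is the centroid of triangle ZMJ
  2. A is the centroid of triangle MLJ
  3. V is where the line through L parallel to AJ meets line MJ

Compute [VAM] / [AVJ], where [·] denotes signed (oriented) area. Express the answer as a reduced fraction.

[VAM]:[AVJ] = -2

Work in coordinates with J = (0, 0), Z = (1, 0), M = (0, 1).
1. L is the centroid of triangle ZMJ ⇒ L = (1/3, 1/3)
2. A is the centroid of triangle MLJ ⇒ A = (1/9, 4/9)
3. V is where the line through L parallel to AJ meets line MJ ⇒ V = (0, -1)
2·[VAM] = 2/9, 2·[AVJ] = -1/9
[VAM]:[AVJ] = 2/9:-1/9 = -2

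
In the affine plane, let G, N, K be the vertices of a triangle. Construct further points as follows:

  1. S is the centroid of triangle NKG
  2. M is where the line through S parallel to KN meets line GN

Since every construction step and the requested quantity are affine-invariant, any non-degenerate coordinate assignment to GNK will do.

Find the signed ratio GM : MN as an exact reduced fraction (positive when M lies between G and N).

GM:MN = 2

Assign G = (0, 0), N = (1, 0), K = (0, 1) — the answer is frame-independent, so this choice is without loss of generality.
1. S is the centroid of triangle NKG ⇒ S = (1/3, 1/3)
2. M is where the line through S parallel to KN meets line GN ⇒ M = (2/3, 0)
M = G + t·(N−G) with t = 2/3, so GM:MN = t:(1−t) = 2/3:1/3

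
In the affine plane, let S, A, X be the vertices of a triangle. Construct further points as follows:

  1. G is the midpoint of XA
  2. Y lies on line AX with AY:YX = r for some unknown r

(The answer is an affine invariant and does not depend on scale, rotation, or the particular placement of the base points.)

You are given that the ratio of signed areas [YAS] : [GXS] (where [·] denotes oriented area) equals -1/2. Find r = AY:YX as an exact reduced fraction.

r = 1/3

Work in coordinates with S = (0, 0), A = (1, 0), X = (0, 1).
1. G is the midpoint of XA ⇒ G = (1/2, 1/2)
2. With AY:YX = r, write λ = r/(r+1) so Y = A + λ·(X−A); Y is affine-linear in λ
Every point depending on Y is an affine combination of Y and λ-independent points, so each such coordinate is linear in λ; the λ² term in each signed area is a multiple of (X−A)×(X−A) = 0, so 2·[YAS] and 2·[GXS] are each linear in λ. Evaluating at λ=0 and λ=1:
  2·[YAS] = −λ,   2·[GXS] = 1/2
So [YAS]:[GXS] = (−λ) / (1/2). Setting this equal to -1/2:
  −λ = -1/2·(1/2)  ⇒  λ = 1/4
Then r = λ/(1−λ) = (1/4)/(3/4) = 1/3. Check: with r = 1/3, Y = (3/4, 1/4) and [YAS]:[GXS] = -1/2 as required.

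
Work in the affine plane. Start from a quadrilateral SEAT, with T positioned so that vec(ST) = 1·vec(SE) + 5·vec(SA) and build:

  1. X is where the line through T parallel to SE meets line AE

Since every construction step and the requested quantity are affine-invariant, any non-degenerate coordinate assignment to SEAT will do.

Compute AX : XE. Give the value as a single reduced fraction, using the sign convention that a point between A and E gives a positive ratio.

Choose coordinates S = (0, 0), E = (1, 0), A = (0, 1), T = (1, 5).
1. X is where the line through T parallel to SE meets line AE ⇒ X = (-4, 5)
X = A + t·(E−A) with t = -4, so AX:XE = t:(1−t) = -4:5

AX:XE = -4/5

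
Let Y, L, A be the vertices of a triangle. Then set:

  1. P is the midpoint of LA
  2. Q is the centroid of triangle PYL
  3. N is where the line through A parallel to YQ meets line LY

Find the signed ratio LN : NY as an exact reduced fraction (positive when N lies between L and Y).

LN:NY = -4/3

Choose coordinates Y = (0, 0), L = (1, 0), A = (0, 1).
1. P is the midpoint of LA ⇒ P = (1/2, 1/2)
2. Q is the centroid of triangle PYL ⇒ Q = (1/2, 1/6)
3. N is where the line through A parallel to YQ meets line LY ⇒ N = (-3, 0)
N = L + t·(Y−L) with t = 4, so LN:NY = t:(1−t) = 4:-3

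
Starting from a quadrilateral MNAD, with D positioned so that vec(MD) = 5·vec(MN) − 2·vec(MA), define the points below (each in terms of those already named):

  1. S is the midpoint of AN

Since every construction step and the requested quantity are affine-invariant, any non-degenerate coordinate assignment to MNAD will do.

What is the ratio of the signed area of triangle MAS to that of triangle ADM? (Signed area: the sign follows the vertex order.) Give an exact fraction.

Assign M = (0, 0), N = (1, 0), A = (0, 1), D = (5, -2) — the answer is frame-independent, so this choice is without loss of generality.
1. S is the midpoint of AN ⇒ S = (1/2, 1/2)
2·[MAS] = -1/2, 2·[ADM] = -5
[MAS]:[ADM] = -1/2:-5 = 1/10

[MAS]:[ADM] = 1/10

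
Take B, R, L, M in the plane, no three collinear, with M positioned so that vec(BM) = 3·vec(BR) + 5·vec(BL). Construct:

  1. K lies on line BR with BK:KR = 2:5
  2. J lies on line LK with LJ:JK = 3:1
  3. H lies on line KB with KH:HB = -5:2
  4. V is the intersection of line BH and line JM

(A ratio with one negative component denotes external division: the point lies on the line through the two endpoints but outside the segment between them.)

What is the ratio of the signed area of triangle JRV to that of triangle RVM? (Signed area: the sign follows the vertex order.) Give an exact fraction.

[JRV]:[RVM] = 1/20

Set B = (0, 0), R = (1, 0), L = (0, 1), M = (3, 5); any affine frame gives the same invariant.
1. K lies on line BR with BK:KR = 2:5 ⇒ K = (2/7, 0)
2. J lies on line LK with LJ:JK = 3:1 ⇒ J = (3/14, 1/4)
3. H lies on line KB with KH:HB = -5:2 ⇒ H = (-4/21, 0)
4. V is the intersection of line BH and line JM ⇒ V = (9/133, 0)
2·[JRV] = -31/133, 2·[RVM] = -620/133
[JRV]:[RVM] = -31/133:-620/133 = 1/20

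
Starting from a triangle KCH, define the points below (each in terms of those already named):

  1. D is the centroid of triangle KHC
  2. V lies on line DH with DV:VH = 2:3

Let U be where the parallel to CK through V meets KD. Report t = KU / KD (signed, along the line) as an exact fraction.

Work in coordinates with K = (0, 0), C = (1, 0), H = (0, 1).
1. D is the centroid of triangle KHC ⇒ D = (1/3, 1/3)
2. V lies on line DH with DV:VH = 2:3 ⇒ V = (1/5, 3/5)
through V parallel to CK: direction (-1, 0); meets KD at U = (3/5, 3/5)
U = K + t·(D−K) with t = 9/5

t = 9/5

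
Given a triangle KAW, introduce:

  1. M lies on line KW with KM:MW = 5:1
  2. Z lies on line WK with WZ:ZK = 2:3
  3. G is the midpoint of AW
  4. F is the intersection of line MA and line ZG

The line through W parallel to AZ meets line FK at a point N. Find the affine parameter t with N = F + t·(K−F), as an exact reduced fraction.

Work in coordinates with K = (0, 0), A = (1, 0), W = (0, 1).
1. M lies on line KW with KM:MW = 5:1 ⇒ M = (0, 5/6)
2. Z lies on line WK with WZ:ZK = 2:3 ⇒ Z = (0, 3/5)
3. G is the midpoint of AW ⇒ G = (1/2, 1/2)
4. F is the intersection of line MA and line ZG ⇒ F = (7/19, 10/19)
through W parallel to AZ: direction (-1, 3/5); meets FK at N = (35/71, 50/71)
N = F + t·(K−F) with t = -24/71

t = -24/71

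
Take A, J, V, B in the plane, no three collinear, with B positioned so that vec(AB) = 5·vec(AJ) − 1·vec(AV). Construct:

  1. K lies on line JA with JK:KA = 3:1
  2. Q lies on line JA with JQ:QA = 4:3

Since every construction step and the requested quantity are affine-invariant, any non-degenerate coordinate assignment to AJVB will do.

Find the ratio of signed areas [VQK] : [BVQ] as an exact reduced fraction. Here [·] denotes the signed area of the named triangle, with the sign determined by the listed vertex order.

[VQK]:[BVQ] = -5/116

Choose coordinates A = (0, 0), J = (1, 0), V = (0, 1), B = (5, -1).
1. K lies on line JA with JK:KA = 3:1 ⇒ K = (1/4, 0)
2. Q lies on line JA with JQ:QA = 4:3 ⇒ Q = (3/7, 0)
2·[VQK] = -5/28, 2·[BVQ] = 29/7
[VQK]:[BVQ] = -5/28:29/7 = -5/116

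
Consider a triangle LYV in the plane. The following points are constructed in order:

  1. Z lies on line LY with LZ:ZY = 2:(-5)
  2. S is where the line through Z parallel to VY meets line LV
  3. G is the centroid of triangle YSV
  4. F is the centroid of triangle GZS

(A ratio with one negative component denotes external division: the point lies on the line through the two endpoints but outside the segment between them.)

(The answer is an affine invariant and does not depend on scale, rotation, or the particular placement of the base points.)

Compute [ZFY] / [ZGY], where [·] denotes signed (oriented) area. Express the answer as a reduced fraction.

Set L = (0, 0), Y = (1, 0), V = (0, 1); any affine frame gives the same invariant.
1. Z lies on line LY with LZ:ZY = 2:(-5) ⇒ Z = (-2/3, 0)
2. S is where the line through Z parallel to VY meets line LV ⇒ S = (0, -2/3)
3. G is the centroid of triangle YSV ⇒ G = (1/3, 1/9)
4. F is the centroid of triangle GZS ⇒ F = (-1/9, -5/27)
2·[ZFY] = 25/81, 2·[ZGY] = -5/27
[ZFY]:[ZGY] = 25/81:-5/27 = -5/3

[ZFY]:[ZGY] = -5/3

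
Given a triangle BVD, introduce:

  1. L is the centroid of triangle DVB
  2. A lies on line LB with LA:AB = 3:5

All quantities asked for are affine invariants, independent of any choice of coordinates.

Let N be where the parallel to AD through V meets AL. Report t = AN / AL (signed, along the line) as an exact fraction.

Choose coordinates B = (0, 0), V = (1, 0), D = (0, 1).
1. L is the centroid of triangle DVB ⇒ L = (1/3, 1/3)
2. A lies on line LB with LA:AB = 3:5 ⇒ A = (5/24, 5/24)
through V parallel to AD: direction (-5/24, 19/24); meets AL at N = (19/24, 19/24)
N = A + t·(L−A) with t = 14/3

t = 14/3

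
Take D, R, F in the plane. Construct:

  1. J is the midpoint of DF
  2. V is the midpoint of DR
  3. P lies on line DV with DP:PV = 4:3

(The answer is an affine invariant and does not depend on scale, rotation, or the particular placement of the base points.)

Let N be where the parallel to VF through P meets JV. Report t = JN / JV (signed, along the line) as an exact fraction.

t = 1/7

Assign D = (0, 0), R = (1, 0), F = (0, 1) — the answer is frame-independent, so this choice is without loss of generality.
1. J is the midpoint of DF ⇒ J = (0, 1/2)
2. V is the midpoint of DR ⇒ V = (1/2, 0)
3. P lies on line DV with DP:PV = 4:3 ⇒ P = (2/7, 0)
through P parallel to VF: direction (-1/2, 1); meets JV at N = (1/14, 3/7)
N = J + t·(V−J) with t = 1/7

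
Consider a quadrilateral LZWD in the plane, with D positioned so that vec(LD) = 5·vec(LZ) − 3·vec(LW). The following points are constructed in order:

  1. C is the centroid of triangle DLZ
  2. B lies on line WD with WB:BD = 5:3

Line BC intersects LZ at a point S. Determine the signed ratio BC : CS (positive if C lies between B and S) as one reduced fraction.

BC:CS = 1/2

Choose coordinates L = (0, 0), Z = (1, 0), W = (0, 1), D = (5, -3).
1. C is the centroid of triangle DLZ ⇒ C = (2, -1)
2. B lies on line WD with WB:BD = 5:3 ⇒ B = (25/8, -3/2)
line BC meets LZ at S = (-1/4, 0)
C = B + t·(S−B) with t = 1/3, so BC:CS = 1/3:2/3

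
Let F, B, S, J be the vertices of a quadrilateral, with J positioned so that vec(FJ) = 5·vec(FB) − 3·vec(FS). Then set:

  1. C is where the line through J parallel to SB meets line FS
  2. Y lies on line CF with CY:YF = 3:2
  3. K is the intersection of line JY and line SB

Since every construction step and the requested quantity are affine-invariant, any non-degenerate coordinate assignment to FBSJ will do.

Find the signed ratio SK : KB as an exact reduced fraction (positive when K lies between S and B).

Set F = (0, 0), B = (1, 0), S = (0, 1), J = (5, -3); any affine frame gives the same invariant.
1. C is where the line through J parallel to SB meets line FS ⇒ C = (0, 2)
2. Y lies on line CF with CY:YF = 3:2 ⇒ Y = (0, 4/5)
3. K is the intersection of line JY and line SB ⇒ K = (5/6, 1/6)
K = S + t·(B−S) with t = 5/6, so SK:KB = t:(1−t) = 5/6:1/6

SK:KB = 5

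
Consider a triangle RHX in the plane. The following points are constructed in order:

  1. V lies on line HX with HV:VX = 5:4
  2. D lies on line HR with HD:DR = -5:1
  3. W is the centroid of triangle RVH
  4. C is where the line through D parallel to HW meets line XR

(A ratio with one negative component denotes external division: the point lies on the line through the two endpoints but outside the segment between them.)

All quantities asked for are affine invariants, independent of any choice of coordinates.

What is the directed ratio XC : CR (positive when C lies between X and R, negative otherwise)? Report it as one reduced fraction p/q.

XC:CR = -61/5

Assign R = (0, 0), H = (1, 0), X = (0, 1) — the answer is frame-independent, so this choice is without loss of generality.
1. V lies on line HX with HV:VX = 5:4 ⇒ V = (4/9, 5/9)
2. D lies on line HR with HD:DR = -5:1 ⇒ D = (-1/4, 0)
3. W is the centroid of triangle RVH ⇒ W = (13/27, 5/27)
4. C is where the line through D parallel to HW meets line XR ⇒ C = (0, -5/56)
C = X + t·(R−X) with t = 61/56, so XC:CR = t:(1−t) = 61/56:-5/56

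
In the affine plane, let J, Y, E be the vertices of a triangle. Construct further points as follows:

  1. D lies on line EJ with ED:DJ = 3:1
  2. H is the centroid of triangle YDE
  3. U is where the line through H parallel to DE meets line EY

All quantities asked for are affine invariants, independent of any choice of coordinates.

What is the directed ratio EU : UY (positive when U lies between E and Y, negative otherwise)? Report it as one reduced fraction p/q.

Choose coordinates J = (0, 0), Y = (1, 0), E = (0, 1).
1. D lies on line EJ with ED:DJ = 3:1 ⇒ D = (0, 1/4)
2. H is the centroid of triangle YDE ⇒ H = (1/3, 5/12)
3. U is where the line through H parallel to DE meets line EY ⇒ U = (1/3, 2/3)
U = E + t·(Y−E) with t = 1/3, so EU:UY = t:(1−t) = 1/3:2/3

EU:UY = 1/2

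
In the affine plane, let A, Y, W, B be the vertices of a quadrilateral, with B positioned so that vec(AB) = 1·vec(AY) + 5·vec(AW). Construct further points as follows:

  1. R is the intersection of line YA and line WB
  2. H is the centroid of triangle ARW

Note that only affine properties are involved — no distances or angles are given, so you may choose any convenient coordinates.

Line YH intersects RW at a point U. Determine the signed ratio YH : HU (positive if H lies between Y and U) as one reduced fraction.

YH:HU = 14

Choose coordinates A = (0, 0), Y = (1, 0), W = (0, 1), B = (1, 5).
1. R is the intersection of line YA and line WB ⇒ R = (-1/4, 0)
2. H is the centroid of triangle ARW ⇒ H = (-1/12, 1/3)
line YH meets RW at U = (-9/56, 5/14)
H = Y + t·(U−Y) with t = 14/15, so YH:HU = 14/15:1/15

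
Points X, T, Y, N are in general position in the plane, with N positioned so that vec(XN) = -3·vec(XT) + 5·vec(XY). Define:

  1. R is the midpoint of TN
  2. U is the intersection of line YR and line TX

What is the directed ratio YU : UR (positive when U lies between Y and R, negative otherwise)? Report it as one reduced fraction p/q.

Work in coordinates with X = (0, 0), T = (1, 0), Y = (0, 1), N = (-3, 5).
1. R is the midpoint of TN ⇒ R = (-1, 5/2)
2. U is the intersection of line YR and line TX ⇒ U = (2/3, 0)
U = Y + t·(R−Y) with t = -2/3, so YU:UR = t:(1−t) = -2/3:5/3

YU:UR = -2/5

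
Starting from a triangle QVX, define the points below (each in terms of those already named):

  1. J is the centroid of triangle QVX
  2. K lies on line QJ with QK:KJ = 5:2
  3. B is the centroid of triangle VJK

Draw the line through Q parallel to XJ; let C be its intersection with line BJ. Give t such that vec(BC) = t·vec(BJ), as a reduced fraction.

t = 26/5

Assign Q = (0, 0), V = (1, 0), X = (0, 1) — the answer is frame-independent, so this choice is without loss of generality.
1. J is the centroid of triangle QVX ⇒ J = (1/3, 1/3)
2. K lies on line QJ with QK:KJ = 5:2 ⇒ K = (5/21, 5/21)
3. B is the centroid of triangle VJK ⇒ B = (11/21, 4/21)
through Q parallel to XJ: direction (1/3, -2/3); meets BJ at C = (-7/15, 14/15)
C = B + t·(J−B) with t = 26/5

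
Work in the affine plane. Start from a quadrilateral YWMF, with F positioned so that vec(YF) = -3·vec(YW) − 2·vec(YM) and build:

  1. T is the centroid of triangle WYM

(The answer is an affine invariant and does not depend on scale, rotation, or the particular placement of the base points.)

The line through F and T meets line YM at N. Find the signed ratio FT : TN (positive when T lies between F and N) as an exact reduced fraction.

Set Y = (0, 0), W = (1, 0), M = (0, 1), F = (-3, -2); any affine frame gives the same invariant.
1. T is the centroid of triangle WYM ⇒ T = (1/3, 1/3)
line FT meets YM at N = (0, 1/10)
T = F + t·(N−F) with t = 10/9, so FT:TN = 10/9:-1/9

FT:TN = -10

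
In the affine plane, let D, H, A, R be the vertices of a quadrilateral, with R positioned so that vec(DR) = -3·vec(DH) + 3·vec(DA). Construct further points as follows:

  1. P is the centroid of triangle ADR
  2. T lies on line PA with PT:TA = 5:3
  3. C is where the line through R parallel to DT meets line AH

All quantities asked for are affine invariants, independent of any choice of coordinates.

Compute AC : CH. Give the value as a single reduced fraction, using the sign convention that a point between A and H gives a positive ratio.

Choose coordinates D = (0, 0), H = (1, 0), A = (0, 1), R = (-3, 3).
1. P is the centroid of triangle ADR ⇒ P = (-1, 4/3)
2. T lies on line PA with PT:TA = 5:3 ⇒ T = (-3/8, 9/8)
3. C is where the line through R parallel to DT meets line AH ⇒ C = (-7/2, 9/2)
C = A + t·(H−A) with t = -7/2, so AC:CH = t:(1−t) = -7/2:9/2

AC:CH = -7/9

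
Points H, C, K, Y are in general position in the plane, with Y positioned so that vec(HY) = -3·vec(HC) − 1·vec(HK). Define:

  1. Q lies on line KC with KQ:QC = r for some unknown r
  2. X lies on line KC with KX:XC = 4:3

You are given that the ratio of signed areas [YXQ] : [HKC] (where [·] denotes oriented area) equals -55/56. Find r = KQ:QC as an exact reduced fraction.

Assign H = (0, 0), C = (1, 0), K = (0, 1), Y = (-3, -1) — the answer is frame-independent, so this choice is without loss of generality.
1. With KQ:QC = r, write λ = r/(r+1) so Q = K + λ·(C−K); Q is affine-linear in λ
2. X lies on line KC with KX:XC = 4:3 ⇒ X = (4/7, 3/7)
Every point depending on Q is an affine combination of Q and λ-independent points, so each such coordinate is linear in λ; the λ² term in each signed area is a multiple of (C−K)×(C−K) = 0, so 2·[YXQ] and 2·[HKC] are each linear in λ. Evaluating at λ=0 and λ=1:
  2·[YXQ] = -5·λ + 20/7,   2·[HKC] = -1
So [YXQ]:[HKC] = (-5·λ + 20/7) / (-1). Setting this equal to -55/56:
  -5·λ + 20/7 = -55/56·(-1)  ⇒  λ = 3/8
Then r = λ/(1−λ) = (3/8)/(5/8) = 3/5. Check: with r = 3/5, Q = (3/8, 5/8) and [YXQ]:[HKC] = -55/56 as required.

r = 3/5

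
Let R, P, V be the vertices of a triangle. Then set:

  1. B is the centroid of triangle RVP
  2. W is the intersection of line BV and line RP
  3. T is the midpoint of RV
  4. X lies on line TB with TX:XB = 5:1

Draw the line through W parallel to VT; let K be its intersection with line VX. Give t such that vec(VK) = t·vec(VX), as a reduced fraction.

Choose coordinates R = (0, 0), P = (1, 0), V = (0, 1).
1. B is the centroid of triangle RVP ⇒ B = (1/3, 1/3)
2. W is the intersection of line BV and line RP ⇒ W = (1/2, 0)
3. T is the midpoint of RV ⇒ T = (0, 1/2)
4. X lies on line TB with TX:XB = 5:1 ⇒ X = (5/18, 13/36)
through W parallel to VT: direction (0, -1/2); meets VX at K = (1/2, -3/20)
K = V + t·(X−V) with t = 9/5

t = 9/5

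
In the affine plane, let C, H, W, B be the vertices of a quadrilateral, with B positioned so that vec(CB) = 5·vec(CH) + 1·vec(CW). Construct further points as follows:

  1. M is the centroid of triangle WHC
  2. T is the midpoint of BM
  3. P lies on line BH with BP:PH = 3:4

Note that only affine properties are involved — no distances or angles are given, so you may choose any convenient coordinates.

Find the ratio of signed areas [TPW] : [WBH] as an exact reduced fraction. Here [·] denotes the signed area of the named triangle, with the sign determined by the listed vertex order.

Work in coordinates with C = (0, 0), H = (1, 0), W = (0, 1), B = (5, 1).
1. M is the centroid of triangle WHC ⇒ M = (1/3, 1/3)
2. T is the midpoint of BM ⇒ T = (8/3, 2/3)
3. P lies on line BH with BP:PH = 3:4 ⇒ P = (23/7, 4/7)
2·[TPW] = -1/21, 2·[WBH] = -5
[TPW]:[WBH] = -1/21:-5 = 1/105

[TPW]:[WBH] = 1/105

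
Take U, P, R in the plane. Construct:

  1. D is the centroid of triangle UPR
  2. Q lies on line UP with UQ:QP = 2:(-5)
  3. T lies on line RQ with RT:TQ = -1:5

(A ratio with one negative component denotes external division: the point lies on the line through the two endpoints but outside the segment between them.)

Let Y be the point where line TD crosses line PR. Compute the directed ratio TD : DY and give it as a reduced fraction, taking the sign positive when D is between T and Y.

Work in coordinates with U = (0, 0), P = (1, 0), R = (0, 1).
1. D is the centroid of triangle UPR ⇒ D = (1/3, 1/3)
2. Q lies on line UP with UQ:QP = 2:(-5) ⇒ Q = (-2/3, 0)
3. T lies on line RQ with RT:TQ = -1:5 ⇒ T = (1/6, 5/4)
line TD meets PR at Y = (7/27, 20/27)
D = T + t·(Y−T) with t = 9/5, so TD:DY = 9/5:-4/5

TD:DY = -9/4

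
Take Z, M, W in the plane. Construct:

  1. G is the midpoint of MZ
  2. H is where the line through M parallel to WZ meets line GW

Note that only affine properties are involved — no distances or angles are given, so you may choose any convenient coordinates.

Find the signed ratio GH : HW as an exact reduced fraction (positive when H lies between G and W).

GH:HW = -1/2

Assign Z = (0, 0), M = (1, 0), W = (0, 1) — the answer is frame-independent, so this choice is without loss of generality.
1. G is the midpoint of MZ ⇒ G = (1/2, 0)
2. H is where the line through M parallel to WZ meets line GW ⇒ H = (1, -1)
H = G + t·(W−G) with t = -1, so GH:HW = t:(1−t) = -1:2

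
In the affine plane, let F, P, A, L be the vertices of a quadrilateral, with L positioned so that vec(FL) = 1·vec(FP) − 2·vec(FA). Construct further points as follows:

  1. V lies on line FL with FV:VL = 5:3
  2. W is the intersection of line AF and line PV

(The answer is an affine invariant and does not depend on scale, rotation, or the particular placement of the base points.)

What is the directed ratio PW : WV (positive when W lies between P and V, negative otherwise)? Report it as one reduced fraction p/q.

PW:WV = -8/5

Choose coordinates F = (0, 0), P = (1, 0), A = (0, 1), L = (1, -2).
1. V lies on line FL with FV:VL = 5:3 ⇒ V = (5/8, -5/4)
2. W is the intersection of line AF and line PV ⇒ W = (0, -10/3)
W = P + t·(V−P) with t = 8/3, so PW:WV = t:(1−t) = 8/3:-5/3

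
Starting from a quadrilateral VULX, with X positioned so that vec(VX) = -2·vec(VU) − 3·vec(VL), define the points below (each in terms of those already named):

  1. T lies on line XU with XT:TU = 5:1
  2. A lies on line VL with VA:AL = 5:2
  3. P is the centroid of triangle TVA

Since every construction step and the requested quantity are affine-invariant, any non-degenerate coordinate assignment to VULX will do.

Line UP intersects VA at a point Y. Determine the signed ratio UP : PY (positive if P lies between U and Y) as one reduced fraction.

Work in coordinates with V = (0, 0), U = (1, 0), L = (0, 1), X = (-2, -3).
1. T lies on line XU with XT:TU = 5:1 ⇒ T = (1/2, -1/2)
2. A lies on line VL with VA:AL = 5:2 ⇒ A = (0, 5/7)
3. P is the centroid of triangle TVA ⇒ P = (1/6, 1/14)
line UP meets VA at Y = (0, 3/35)
P = U + t·(Y−U) with t = 5/6, so UP:PY = 5/6:1/6

UP:PY = 5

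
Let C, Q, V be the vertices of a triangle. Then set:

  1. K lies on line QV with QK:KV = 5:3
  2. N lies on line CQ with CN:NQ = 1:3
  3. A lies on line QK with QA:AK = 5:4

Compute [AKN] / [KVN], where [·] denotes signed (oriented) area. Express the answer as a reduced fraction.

Work in coordinates with C = (0, 0), Q = (1, 0), V = (0, 1).
1. K lies on line QV with QK:KV = 5:3 ⇒ K = (3/8, 5/8)
2. N lies on line CQ with CN:NQ = 1:3 ⇒ N = (1/4, 0)
3. A lies on line QK with QA:AK = 5:4 ⇒ A = (47/72, 25/72)
2·[AKN] = 5/24, 2·[KVN] = 9/32
[AKN]:[KVN] = 5/24:9/32 = 20/27

[AKN]:[KVN] = 20/27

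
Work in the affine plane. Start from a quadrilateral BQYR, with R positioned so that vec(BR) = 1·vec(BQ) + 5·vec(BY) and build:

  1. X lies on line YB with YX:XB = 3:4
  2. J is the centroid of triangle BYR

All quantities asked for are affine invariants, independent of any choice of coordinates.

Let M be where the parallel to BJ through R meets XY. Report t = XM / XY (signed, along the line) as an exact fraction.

t = -11/3

Assign B = (0, 0), Q = (1, 0), Y = (0, 1), R = (1, 5) — the answer is frame-independent, so this choice is without loss of generality.
1. X lies on line YB with YX:XB = 3:4 ⇒ X = (0, 4/7)
2. J is the centroid of triangle BYR ⇒ J = (1/3, 2)
through R parallel to BJ: direction (1/3, 2); meets XY at M = (0, -1)
M = X + t·(Y−X) with t = -11/3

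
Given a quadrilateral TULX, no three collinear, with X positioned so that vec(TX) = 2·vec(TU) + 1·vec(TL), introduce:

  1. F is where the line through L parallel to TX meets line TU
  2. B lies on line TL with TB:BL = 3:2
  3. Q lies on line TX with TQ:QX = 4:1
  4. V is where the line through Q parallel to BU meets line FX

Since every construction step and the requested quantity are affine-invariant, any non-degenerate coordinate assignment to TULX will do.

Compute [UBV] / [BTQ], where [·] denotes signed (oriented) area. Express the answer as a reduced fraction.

[UBV]:[BTQ] = -29/24

Work in coordinates with T = (0, 0), U = (1, 0), L = (0, 1), X = (2, 1).
1. F is where the line through L parallel to TX meets line TU ⇒ F = (-2, 0)
2. B lies on line TL with TB:BL = 3:2 ⇒ B = (0, 3/5)
3. Q lies on line TX with TQ:QX = 4:1 ⇒ Q = (8/5, 4/5)
4. V is where the line through Q parallel to BU meets line FX ⇒ V = (126/85, 74/85)
2·[UBV] = -29/25, 2·[BTQ] = 24/25
[UBV]:[BTQ] = -29/25:24/25 = -29/24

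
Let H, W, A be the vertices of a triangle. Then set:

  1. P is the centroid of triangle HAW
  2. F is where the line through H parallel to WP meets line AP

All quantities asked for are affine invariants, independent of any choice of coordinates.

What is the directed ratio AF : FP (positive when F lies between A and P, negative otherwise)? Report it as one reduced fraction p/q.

AF:FP = -2

Choose coordinates H = (0, 0), W = (1, 0), A = (0, 1).
1. P is the centroid of triangle HAW ⇒ P = (1/3, 1/3)
2. F is where the line through H parallel to WP meets line AP ⇒ F = (2/3, -1/3)
F = A + t·(P−A) with t = 2, so AF:FP = t:(1−t) = 2:-1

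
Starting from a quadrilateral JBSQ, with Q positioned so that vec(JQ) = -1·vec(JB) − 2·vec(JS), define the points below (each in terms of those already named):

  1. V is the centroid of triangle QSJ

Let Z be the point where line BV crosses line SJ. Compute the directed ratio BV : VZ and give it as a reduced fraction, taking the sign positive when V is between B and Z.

BV:VZ = -4

Set J = (0, 0), B = (1, 0), S = (0, 1), Q = (-1, -2); any affine frame gives the same invariant.
1. V is the centroid of triangle QSJ ⇒ V = (-1/3, -1/3)
line BV meets SJ at Z = (0, -1/4)
V = B + t·(Z−B) with t = 4/3, so BV:VZ = 4/3:-1/3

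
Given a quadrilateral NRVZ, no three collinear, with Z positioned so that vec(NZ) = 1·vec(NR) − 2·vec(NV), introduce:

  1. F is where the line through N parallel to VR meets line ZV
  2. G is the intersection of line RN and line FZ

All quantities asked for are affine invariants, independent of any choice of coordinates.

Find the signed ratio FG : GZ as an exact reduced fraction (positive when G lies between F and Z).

Work in coordinates with N = (0, 0), R = (1, 0), V = (0, 1), Z = (1, -2).
1. F is where the line through N parallel to VR meets line ZV ⇒ F = (1/2, -1/2)
2. G is the intersection of line RN and line FZ ⇒ G = (1/3, 0)
G = F + t·(Z−F) with t = -1/3, so FG:GZ = t:(1−t) = -1/3:4/3

FG:GZ = -1/4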